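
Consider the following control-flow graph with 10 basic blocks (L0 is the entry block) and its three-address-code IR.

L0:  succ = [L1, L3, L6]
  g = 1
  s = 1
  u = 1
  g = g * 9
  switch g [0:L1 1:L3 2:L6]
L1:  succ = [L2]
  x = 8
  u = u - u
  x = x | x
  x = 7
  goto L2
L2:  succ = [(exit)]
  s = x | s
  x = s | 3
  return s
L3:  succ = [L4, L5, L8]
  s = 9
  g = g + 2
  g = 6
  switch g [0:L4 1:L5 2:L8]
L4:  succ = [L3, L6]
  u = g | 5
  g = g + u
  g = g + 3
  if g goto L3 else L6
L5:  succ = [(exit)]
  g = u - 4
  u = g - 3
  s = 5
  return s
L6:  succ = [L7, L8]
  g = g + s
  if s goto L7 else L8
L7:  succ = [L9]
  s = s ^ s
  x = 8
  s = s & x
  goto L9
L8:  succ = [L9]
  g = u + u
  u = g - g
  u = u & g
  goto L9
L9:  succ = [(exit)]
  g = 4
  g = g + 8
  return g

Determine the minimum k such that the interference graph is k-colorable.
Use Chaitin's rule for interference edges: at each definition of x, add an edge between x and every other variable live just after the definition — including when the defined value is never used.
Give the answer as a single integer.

Answer: 3

Analysis:
def/use:
  L0: def={g,s,u} ue=∅
  L1: def={u,x} ue={u}
  L2: def={s,x} ue={s,x}
  L3: def={g,s} ue={g}
  L4: def={g,u} ue={g}
  L5: def={g,s,u} ue={u}
  L6: def={g} ue={g,s}
  L7: def={s,x} ue={s}
  L8: def={g,u} ue={u}
  L9: def={g} ue=∅

Backward fixpoint:
  L0: in=∅ out={g,s,u}
  L1: in={s,u} out={s,x}
  L2: in={s,x} out=∅
  L3: in={g,u} out={g,s,u}
  L4: in={g,s} out={g,s,u}
  L5: in={u} out=∅
  L6: in={g,s,u} out={s,u}
  L7: in={s} out=∅
  L8: in={u} out=∅
  L9: in=∅ out=∅

Interfere edges:
  g: {s,u}
  s: {g,u,x}
  u: {g,s,x}
  x: {s,u}

Chromatic number:
  clique {g,s,u} ⇒ need ≥ 3
  assign g→r2 s→r0 u→r1 x→r2 — no edge inside a register ⇒ χ ≤ 3
  χ = 3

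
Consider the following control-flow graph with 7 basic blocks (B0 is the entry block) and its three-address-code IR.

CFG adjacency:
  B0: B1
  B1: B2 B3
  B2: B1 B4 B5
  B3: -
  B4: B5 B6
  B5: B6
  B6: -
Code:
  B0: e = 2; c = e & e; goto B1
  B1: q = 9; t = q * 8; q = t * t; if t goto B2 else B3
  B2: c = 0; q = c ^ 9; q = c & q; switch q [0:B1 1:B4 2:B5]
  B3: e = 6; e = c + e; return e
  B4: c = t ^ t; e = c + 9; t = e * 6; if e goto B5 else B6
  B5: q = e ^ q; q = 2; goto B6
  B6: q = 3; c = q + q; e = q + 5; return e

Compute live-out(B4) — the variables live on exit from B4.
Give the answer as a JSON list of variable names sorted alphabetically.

Answer: ["e", "q"]

Working:
Block summaries:
  B0: {c,e} / ∅
  B1: {q,t} / ∅
  B2: {c,q} / ∅
  B3: {e} / {c}
  B4: {c,e,t} / {t}
  B5: {q} / {e,q}
  B6: {c,e,q} / ∅

Backward fixpoint:
  B0: in=∅ out={c,e}
  B1: in={c,e} out={c,e,t}
  B2: in={e,t} out={c,e,q,t}
  B3: in={c} out=∅
  B4: in={q,t} out={e,q}
  B5: in={e,q} out=∅
  B6: in=∅ out=∅

live-out(B4) = ["e", "q"]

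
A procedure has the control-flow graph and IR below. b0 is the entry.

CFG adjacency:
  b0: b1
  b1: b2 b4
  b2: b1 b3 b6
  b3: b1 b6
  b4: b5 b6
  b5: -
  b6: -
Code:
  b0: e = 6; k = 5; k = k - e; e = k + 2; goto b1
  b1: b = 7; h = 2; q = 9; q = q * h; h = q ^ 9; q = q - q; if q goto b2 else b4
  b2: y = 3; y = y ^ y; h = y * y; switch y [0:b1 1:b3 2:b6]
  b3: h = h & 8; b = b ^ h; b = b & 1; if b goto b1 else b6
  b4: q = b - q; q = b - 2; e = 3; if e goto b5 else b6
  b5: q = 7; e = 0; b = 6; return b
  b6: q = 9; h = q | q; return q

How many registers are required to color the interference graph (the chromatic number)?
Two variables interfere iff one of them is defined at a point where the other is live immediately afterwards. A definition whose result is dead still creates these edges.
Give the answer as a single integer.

Answer: 3

Analysis:
def/use:
  b0: def={e,k} ue=∅
  b1: def={b,h,q} ue=∅
  b2: def={h,y} ue=∅
  b3: def={b,h} ue={b,h}
  b4: def={e,q} ue={b,q}
  b5: def={b,e,q} ue=∅
  b6: def={h,q} ue=∅

Live sets:
  b0 li=∅ lo=∅
  b1 li=∅ lo={b,q}
  b2 li={b} lo={b,h}
  b3 li={b,h} lo=∅
  b4 li={b,q} lo=∅
  b5 li=∅ lo=∅
  b6 li=∅ lo=∅

Interference:
  b↔{h,q,y}
  e↔{k}
  h↔{b,q,y}
  k↔{e}
  q↔{b,h}
  y↔{b,h}

Colouring:
  lower bound: {b,h,q} mutually conflict ⇒ χ ≥ 3
  assign b→r0 e→r0 h→r1 k→r1 q→r2 y→r2 — no edge inside a register ⇒ χ ≤ 3
  χ = 3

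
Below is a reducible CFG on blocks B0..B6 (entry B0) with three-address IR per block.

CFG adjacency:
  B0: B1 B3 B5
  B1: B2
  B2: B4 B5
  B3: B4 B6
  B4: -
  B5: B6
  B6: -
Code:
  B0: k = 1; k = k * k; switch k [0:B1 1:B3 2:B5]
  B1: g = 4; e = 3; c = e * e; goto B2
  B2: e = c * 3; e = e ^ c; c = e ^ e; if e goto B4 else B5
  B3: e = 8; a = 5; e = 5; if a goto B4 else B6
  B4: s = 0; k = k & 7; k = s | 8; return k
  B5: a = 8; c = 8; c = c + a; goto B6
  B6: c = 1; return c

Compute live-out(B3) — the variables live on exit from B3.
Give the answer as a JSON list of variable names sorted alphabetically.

Answer: ["k"]

Analysis:
Per-block:
  B0: def={k} ue=∅
  B1: def={c,e,g} ue=∅
  B2: def={c,e} ue={c}
  B3: def={a,e} ue=∅
  B4: def={k,s} ue={k}
  B5: def={a,c} ue=∅
  B6: def={c} ue=∅

Live sets:
  B0: in=∅ out={k}
  B1: in={k} out={c,k}
  B2: in={c,k} out={k}
  B3: in={k} out={k}
  B4: in={k} out=∅
  B5: in=∅ out=∅
  B6: in=∅ out=∅

live-out(B3) = ["k"]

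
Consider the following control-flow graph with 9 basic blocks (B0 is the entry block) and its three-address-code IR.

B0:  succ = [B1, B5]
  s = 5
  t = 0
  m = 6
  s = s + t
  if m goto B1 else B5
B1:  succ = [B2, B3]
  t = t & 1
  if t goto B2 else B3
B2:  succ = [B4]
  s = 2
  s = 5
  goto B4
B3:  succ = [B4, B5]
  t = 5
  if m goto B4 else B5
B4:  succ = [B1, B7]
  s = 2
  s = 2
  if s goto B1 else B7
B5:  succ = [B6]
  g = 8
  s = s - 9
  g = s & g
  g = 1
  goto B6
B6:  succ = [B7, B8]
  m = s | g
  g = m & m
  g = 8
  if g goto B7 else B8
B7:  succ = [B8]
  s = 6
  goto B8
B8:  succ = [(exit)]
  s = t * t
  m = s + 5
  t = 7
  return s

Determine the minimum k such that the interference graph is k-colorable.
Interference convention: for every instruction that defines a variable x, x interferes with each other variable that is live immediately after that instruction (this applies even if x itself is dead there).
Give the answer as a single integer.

Per-block:
  B0 def {m,s,t} use ∅
  B1 def {t} use {t}
  B2 def {s} use ∅
  B3 def {t} use {m}
  B4 def {s} use ∅
  B5 def {g,s} use {s}
  B6 def {g,m} use {g,s}
  B7 def {s} use ∅
  B8 def {m,s,t} use {t}

Live sets:
  B0 li=∅ lo={m,s,t}
  B1 li={m,s,t} lo={m,s,t}
  B2 li={m,t} lo={m,t}
  B3 li={m,s} lo={m,s,t}
  B4 li={m,t} lo={m,s,t}
  B5 li={s,t} lo={g,s,t}
  B6 li={g,s,t} lo={t}
  B7 li={t} lo={t}
  B8 li={t} lo=∅

Interfere edges:
  g — {s,t}
  m — {s,t}
  s — {g,m,t}
  t — {g,m,s}

Registers:
  clique {g,s,t} ⇒ need ≥ 3
  assign g→R2 m→R2 s→R0 t→R1 — no edge inside a register ⇒ χ ≤ 3
  χ = 3

Answer: 3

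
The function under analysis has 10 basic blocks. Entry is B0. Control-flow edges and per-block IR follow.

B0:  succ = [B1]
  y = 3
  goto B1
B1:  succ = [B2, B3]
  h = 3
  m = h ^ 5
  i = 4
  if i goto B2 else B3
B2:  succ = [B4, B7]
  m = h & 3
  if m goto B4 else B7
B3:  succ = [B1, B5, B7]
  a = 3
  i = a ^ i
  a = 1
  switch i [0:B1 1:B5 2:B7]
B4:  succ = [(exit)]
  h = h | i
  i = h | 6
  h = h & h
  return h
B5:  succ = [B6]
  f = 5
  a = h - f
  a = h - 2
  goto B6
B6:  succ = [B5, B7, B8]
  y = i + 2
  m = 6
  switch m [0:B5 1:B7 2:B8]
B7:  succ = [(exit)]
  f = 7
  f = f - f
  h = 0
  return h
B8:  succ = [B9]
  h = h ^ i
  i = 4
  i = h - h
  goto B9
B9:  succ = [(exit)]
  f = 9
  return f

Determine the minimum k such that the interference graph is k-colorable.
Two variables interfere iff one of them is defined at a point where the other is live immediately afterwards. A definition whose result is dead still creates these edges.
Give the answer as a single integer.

Block summaries:
  B0: {y} / ∅
  B1: {h,i,m} / ∅
  B2: {m} / {h}
  B3: {a,i} / {i}
  B4: {h,i} / {h,i}
  B5: {a,f} / {h}
  B6: {m,y} / {i}
  B7: {f,h} / ∅
  B8: {h,i} / {h,i}
  B9: {f} / ∅

Live sets:
  live B0: ∅→∅
  live B1: ∅→{h,i}
  live B2: {h,i}→{h,i}
  live B3: {h,i}→{h,i}
  live B4: {h,i}→∅
  live B5: {h,i}→{h,i}
  live B6: {h,i}→{h,i}
  live B7: ∅→∅
  live B8: {h,i}→∅
  live B9: ∅→∅

Conflict graph:
  a↔{h,i}
  f↔{h,i}
  h↔{a,f,i,m,y}
  i↔{a,f,h,m,y}
  m↔{h,i}
  y↔{h,i}

Registers:
  clique {a,h,i} ⇒ need ≥ 3
  assign a→c2 f→c2 h→c0 i→c1 m→c2 y→c2 — no edge inside a register ⇒ χ ≤ 3
  χ = 3

Answer: 3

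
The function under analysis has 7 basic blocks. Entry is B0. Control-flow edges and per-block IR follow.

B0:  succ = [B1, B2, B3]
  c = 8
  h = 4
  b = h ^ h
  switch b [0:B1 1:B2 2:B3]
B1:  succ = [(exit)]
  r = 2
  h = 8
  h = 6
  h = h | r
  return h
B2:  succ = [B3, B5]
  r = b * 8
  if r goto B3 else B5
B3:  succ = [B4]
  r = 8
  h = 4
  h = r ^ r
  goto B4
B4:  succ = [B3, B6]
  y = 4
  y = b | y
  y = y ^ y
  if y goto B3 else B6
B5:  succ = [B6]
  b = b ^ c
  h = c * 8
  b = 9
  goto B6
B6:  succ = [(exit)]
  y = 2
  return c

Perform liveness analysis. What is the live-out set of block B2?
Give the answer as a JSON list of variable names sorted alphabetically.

Block summaries:
  B0: {b,c,h} / ∅
  B1: {h,r} / ∅
  B2: {r} / {b}
  B3: {h,r} / ∅
  B4: {y} / {b}
  B5: {b,h} / {b,c}
  B6: {y} / {c}

Backward fixpoint:
  live B0: ∅→{b,c}
  live B1: ∅→∅
  live B2: {b,c}→{b,c}
  live B3: {b,c}→{b,c}
  live B4: {b,c}→{b,c}
  live B5: {b,c}→{c}
  live B6: {c}→∅

live-out(B2) = ["b", "c"]

Answer: ["b", "c"]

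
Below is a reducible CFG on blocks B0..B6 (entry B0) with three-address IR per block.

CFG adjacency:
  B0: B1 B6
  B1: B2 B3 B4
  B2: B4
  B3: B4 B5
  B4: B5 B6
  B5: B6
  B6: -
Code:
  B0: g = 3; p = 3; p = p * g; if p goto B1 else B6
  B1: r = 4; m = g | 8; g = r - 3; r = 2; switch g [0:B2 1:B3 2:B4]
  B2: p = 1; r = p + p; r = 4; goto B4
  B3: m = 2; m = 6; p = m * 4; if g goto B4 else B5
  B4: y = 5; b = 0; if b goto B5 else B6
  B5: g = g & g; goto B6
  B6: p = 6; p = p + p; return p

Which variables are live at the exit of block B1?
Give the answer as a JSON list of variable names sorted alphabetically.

Answer: ["g"]

Working:
Block summaries:
  B0: def={g,p} ue=∅
  B1: def={g,m,r} ue={g}
  B2: def={p,r} ue=∅
  B3: def={m,p} ue={g}
  B4: def={b,y} ue=∅
  B5: def={g} ue={g}
  B6: def={p} ue=∅

Backward fixpoint:
  B0 li=∅ lo={g}
  B1 li={g} lo={g}
  B2 li={g} lo={g}
  B3 li={g} lo={g}
  B4 li={g} lo={g}
  B5 li={g} lo=∅
  B6 li=∅ lo=∅

live-out(B1) = ["g"]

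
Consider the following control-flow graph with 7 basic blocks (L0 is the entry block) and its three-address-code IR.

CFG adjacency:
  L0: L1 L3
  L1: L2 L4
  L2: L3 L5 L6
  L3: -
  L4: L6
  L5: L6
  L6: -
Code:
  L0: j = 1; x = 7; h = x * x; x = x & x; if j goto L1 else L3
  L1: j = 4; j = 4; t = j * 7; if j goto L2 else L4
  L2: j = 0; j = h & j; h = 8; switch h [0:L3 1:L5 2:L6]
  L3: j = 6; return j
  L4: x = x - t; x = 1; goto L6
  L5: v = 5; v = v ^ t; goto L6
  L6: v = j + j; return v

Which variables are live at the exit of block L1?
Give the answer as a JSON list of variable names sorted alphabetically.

Answer: ["h", "j", "t", "x"]

Working:
Block summaries:
  L0: def={h,j,x} ue=∅
  L1: def={j,t} ue=∅
  L2: def={h,j} ue={h}
  L3: def={j} ue=∅
  L4: def={x} ue={t,x}
  L5: def={v} ue={t}
  L6: def={v} ue={j}

Live sets:
  live L0: ∅→{h,x}
  live L1: {h,x}→{h,j,t,x}
  live L2: {h,t}→{j,t}
  live L3: ∅→∅
  live L4: {j,t,x}→{j}
  live L5: {j,t}→{j}
  live L6: {j}→∅

live-out(L1) = ["h", "j", "t", "x"]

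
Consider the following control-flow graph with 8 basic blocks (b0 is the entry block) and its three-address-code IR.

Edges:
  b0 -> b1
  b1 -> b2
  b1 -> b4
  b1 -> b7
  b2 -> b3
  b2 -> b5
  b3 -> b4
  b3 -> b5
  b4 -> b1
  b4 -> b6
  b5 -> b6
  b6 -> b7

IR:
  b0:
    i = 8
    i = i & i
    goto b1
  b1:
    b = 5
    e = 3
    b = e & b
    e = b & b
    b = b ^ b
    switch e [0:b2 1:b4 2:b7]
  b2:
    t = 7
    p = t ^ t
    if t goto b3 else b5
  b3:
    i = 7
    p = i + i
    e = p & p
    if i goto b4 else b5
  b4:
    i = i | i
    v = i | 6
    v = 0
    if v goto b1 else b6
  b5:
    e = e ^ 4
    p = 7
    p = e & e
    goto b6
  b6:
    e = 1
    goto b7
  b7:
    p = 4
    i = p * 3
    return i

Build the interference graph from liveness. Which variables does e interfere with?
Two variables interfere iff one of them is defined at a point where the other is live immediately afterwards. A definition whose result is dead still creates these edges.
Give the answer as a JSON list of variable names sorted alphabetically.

Answer: ["b", "i", "p", "t"]

Working:
Block summaries:
  b0 def {i} use ∅
  b1 def {b,e} use ∅
  b2 def {p,t} use ∅
  b3 def {e,i,p} use ∅
  b4 def {i,v} use {i}
  b5 def {e,p} use {e}
  b6 def {e} use ∅
  b7 def {i,p} use ∅

Live sets:
  live b0: ∅→{i}
  live b1: {i}→{e,i}
  live b2: {e}→{e}
  live b3: ∅→{e,i}
  live b4: {i}→{i}
  live b5: {e}→∅
  live b6: ∅→∅
  live b7: ∅→∅

Interfere edges:
  b — {e,i}
  e — {b,i,p,t}
  i — {b,e,p,v}
  p — {e,i,t}
  t — {e,p}
  v — {i}

N(e) = ["b", "i", "p", "t"]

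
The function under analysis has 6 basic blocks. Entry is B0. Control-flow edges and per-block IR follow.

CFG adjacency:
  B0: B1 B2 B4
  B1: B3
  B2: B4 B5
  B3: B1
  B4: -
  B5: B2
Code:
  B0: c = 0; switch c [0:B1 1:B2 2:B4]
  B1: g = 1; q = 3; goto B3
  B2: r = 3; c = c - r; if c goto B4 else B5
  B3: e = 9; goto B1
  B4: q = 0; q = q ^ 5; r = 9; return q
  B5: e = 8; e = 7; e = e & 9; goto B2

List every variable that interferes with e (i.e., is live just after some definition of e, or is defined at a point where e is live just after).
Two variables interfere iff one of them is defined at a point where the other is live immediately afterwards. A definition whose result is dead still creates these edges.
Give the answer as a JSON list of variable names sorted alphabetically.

def/use:
  B0 def {c} use ∅
  B1 def {g,q} use ∅
  B2 def {c,r} use {c}
  B3 def {e} use ∅
  B4 def {q,r} use ∅
  B5 def {e} use ∅

Liveness:
  live B0: ∅→{c}
  live B1: ∅→∅
  live B2: {c}→{c}
  live B3: ∅→∅
  live B4: ∅→∅
  live B5: {c}→{c}

Interference:
  c: {e,r}
  e: {c}
  g: ∅
  q: {r}
  r: {c,q}

N(e) = ["c"]

Answer: ["c"]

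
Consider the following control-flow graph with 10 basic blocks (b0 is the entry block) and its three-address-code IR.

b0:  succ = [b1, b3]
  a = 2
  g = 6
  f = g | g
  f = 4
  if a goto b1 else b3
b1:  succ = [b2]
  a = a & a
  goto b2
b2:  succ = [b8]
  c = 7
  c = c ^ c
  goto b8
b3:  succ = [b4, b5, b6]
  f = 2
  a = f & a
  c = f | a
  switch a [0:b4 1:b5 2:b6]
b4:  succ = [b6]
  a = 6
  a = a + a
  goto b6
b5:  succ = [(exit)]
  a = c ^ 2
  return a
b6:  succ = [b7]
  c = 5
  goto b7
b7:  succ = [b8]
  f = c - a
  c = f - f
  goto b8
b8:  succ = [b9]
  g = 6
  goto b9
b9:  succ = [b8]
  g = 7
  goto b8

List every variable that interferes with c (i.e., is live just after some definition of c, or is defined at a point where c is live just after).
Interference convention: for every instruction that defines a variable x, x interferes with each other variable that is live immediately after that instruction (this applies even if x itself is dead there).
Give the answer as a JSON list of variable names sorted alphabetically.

Block summaries:
  b0 def {a,f,g} use ∅
  b1 def {a} use {a}
  b2 def {c} use ∅
  b3 def {a,c,f} use {a}
  b4 def {a} use ∅
  b5 def {a} use {c}
  b6 def {c} use ∅
  b7 def {c,f} use {a,c}
  b8 def {g} use ∅
  b9 def {g} use ∅

Backward fixpoint:
  b0: in=∅ out={a}
  b1: in={a} out=∅
  b2: in=∅ out=∅
  b3: in={a} out={a,c}
  b4: in=∅ out={a}
  b5: in={c} out=∅
  b6: in={a} out={a,c}
  b7: in={a,c} out=∅
  b8: in=∅ out=∅
  b9: in=∅ out=∅

Interfere edges:
  a — {c,f,g}
  c — {a}
  f — {a}
  g — {a}

N(c) = ["a"]

Answer: ["a"]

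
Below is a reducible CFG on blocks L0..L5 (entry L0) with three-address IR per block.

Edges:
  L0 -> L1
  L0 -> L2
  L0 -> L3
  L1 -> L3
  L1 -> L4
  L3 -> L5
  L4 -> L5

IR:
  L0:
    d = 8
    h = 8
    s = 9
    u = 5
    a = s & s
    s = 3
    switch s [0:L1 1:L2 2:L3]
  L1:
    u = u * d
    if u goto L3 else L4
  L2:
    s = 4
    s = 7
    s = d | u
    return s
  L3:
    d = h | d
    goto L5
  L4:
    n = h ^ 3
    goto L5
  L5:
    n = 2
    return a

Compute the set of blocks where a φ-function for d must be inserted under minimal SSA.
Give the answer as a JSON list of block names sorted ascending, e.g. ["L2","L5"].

idom tree: L1←L0 L2←L0 L3←L0 L4←L1 L5←L0
Dom∩ at merges:
  L3: preds {L0,L1}: {L0} ∩ {L0,L1} = {L0}; idom=L0
  L5: preds {L3,L4}: {L0,L3} ∩ {L0,L1,L4} = {L0}; idom=L0

DF walk-up:
  join L3 pred L0: · stop@L0
  join L3 pred L1: L1 stop@L0
  join L5 pred L3: L3 stop@L0
  join L5 pred L4: L4→L1 stop@L0
  L0: DF=∅
  L1: DF={L3,L5}
  L2: DF=∅
  L3: DF={L5}
  L4: DF={L5}
  L5: DF=∅

φ for d: defs {L0,L3}
  DF⁺ = {L5}

Answer: ["L5"]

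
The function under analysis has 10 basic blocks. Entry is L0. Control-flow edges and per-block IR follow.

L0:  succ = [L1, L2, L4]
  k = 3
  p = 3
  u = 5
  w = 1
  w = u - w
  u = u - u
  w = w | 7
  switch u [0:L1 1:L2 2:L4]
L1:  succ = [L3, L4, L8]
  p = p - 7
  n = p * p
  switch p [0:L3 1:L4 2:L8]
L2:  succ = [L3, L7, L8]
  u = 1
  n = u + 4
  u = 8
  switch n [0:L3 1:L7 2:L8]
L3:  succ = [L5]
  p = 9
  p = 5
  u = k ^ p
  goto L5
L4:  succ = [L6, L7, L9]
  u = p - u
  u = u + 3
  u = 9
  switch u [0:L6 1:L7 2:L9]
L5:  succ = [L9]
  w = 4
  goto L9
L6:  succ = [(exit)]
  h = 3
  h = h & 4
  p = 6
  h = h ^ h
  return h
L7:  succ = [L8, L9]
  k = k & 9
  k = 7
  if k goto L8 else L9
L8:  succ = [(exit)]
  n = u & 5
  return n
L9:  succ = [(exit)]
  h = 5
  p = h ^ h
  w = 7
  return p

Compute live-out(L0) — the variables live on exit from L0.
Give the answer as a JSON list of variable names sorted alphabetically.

Answer: ["k", "p", "u"]

Analysis:
Block summaries:
  L0: {k,p,u,w} / ∅
  L1: {n,p} / {p}
  L2: {n,u} / ∅
  L3: {p,u} / {k}
  L4: {u} / {p,u}
  L5: {w} / ∅
  L6: {h,p} / ∅
  L7: {k} / {k}
  L8: {n} / {u}
  L9: {h,p,w} / ∅

Liveness:
  live L0: ∅→{k,p,u}
  live L1: {k,p,u}→{k,p,u}
  live L2: {k}→{k,u}
  live L3: {k}→∅
  live L4: {k,p,u}→{k,u}
  live L5: ∅→∅
  live L6: ∅→∅
  live L7: {k,u}→{u}
  live L8: {u}→∅
  live L9: ∅→∅

live-out(L0) = ["k", "p", "u"]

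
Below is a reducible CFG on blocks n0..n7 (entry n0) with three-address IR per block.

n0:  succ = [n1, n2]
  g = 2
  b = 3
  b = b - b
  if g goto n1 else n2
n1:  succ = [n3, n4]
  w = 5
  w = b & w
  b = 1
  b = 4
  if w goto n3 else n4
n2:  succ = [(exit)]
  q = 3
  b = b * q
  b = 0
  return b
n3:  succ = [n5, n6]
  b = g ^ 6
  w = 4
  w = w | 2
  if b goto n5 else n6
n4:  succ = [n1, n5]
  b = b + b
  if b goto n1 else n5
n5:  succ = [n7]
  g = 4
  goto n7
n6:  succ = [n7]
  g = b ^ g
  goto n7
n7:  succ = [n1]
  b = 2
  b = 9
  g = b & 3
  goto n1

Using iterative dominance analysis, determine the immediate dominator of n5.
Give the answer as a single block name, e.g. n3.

Answer: n1

Derivation:
idom tree: n1←n0 n2←n0 n3←n1 n4←n1 n5←n1 n6←n3 n7←n1
Join-block Dom:
  n1: preds {n0,n4,n7}: {n0} ∩ {n0,n1,n4} ∩ {n0,n1,n7} = {n0}; idom=n0
  n5: preds {n3,n4}: {n0,n1,n3} ∩ {n0,n1,n4} = {n0,n1}; idom=n1
  n7: preds {n5,n6}: {n0,n1,n5} ∩ {n0,n1,n3,n6} = {n0,n1}; idom=n1

idom(n5) = n1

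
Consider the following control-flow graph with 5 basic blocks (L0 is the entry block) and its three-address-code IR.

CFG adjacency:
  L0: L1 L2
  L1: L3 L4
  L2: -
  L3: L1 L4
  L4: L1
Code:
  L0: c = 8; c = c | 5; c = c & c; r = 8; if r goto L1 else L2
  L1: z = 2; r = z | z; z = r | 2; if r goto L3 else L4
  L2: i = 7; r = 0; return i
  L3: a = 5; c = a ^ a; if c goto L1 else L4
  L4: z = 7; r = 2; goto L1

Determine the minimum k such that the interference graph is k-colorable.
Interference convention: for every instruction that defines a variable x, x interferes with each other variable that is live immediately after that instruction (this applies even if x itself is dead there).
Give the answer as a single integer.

Block summaries:
  L0: {c,r} / ∅
  L1: {r,z} / ∅
  L2: {i,r} / ∅
  L3: {a,c} / ∅
  L4: {r,z} / ∅

Liveness:
  live L0: ∅→∅
  live L1: ∅→∅
  live L2: ∅→∅
  live L3: ∅→∅
  live L4: ∅→∅

Interference:
  a — ∅
  c — ∅
  i — {r}
  r — {i,z}
  z — {r}

Chromatic number:
  lower bound: {i,r} mutually conflict ⇒ χ ≥ 2
  assign a→c0 c→c0 i→c1 r→c0 z→c1 — no edge inside a register ⇒ χ ≤ 2
  χ = 2

Answer: 2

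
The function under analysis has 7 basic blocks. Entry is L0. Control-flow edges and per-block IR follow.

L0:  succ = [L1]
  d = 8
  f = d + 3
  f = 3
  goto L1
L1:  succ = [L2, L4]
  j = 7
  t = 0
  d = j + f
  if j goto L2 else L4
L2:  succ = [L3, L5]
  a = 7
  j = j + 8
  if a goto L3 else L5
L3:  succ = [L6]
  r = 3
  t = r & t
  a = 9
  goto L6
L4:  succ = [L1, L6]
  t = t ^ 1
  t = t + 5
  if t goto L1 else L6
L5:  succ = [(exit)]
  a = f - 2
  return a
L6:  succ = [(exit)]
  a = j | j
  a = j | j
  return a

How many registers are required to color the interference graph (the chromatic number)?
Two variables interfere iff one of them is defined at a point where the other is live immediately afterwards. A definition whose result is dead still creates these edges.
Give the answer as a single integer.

Per-block:
  L0 def {d,f} use ∅
  L1 def {d,j,t} use {f}
  L2 def {a,j} use {j}
  L3 def {a,r,t} use {t}
  L4 def {t} use {t}
  L5 def {a} use {f}
  L6 def {a} use {j}

Live sets:
  L0: in=∅ out={f}
  L1: in={f} out={f,j,t}
  L2: in={f,j,t} out={f,j,t}
  L3: in={j,t} out={j}
  L4: in={f,j,t} out={f,j}
  L5: in={f} out=∅
  L6: in={j} out=∅

Interference:
  a↔{f,j,t}
  d↔{f,j,t}
  f↔{a,d,j,t}
  j↔{a,d,f,r,t}
  r↔{j,t}
  t↔{a,d,f,j,r}

Chromatic number:
  lower bound: {a,f,j,t} mutually conflict ⇒ χ ≥ 4
  assign a→r3 d→r3 f→r2 j→r0 r→r2 t→r1 — no edge inside a register ⇒ χ ≤ 4
  χ = 4

Answer: 4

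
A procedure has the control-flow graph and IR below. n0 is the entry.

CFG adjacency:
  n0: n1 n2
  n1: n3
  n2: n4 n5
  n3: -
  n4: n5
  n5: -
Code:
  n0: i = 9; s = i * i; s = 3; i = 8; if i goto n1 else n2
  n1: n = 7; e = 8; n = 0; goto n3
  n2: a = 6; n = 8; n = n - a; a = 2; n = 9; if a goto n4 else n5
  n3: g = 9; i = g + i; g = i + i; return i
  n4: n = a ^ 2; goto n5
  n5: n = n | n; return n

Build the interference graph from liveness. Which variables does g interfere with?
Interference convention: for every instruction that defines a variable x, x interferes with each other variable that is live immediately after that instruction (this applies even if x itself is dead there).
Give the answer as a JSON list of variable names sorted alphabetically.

Block summaries:
  n0: def={i,s} ue=∅
  n1: def={e,n} ue=∅
  n2: def={a,n} ue=∅
  n3: def={g,i} ue={i}
  n4: def={n} ue={a}
  n5: def={n} ue={n}

Backward fixpoint:
  live n0: ∅→{i}
  live n1: {i}→{i}
  live n2: ∅→{a,n}
  live n3: {i}→∅
  live n4: {a}→{n}
  live n5: {n}→∅

Conflict graph:
  a↔{n}
  e↔{i}
  g↔{i}
  i↔{e,g,n}
  n↔{a,i}
  s↔∅

N(g) = ["i"]

Answer: ["i"]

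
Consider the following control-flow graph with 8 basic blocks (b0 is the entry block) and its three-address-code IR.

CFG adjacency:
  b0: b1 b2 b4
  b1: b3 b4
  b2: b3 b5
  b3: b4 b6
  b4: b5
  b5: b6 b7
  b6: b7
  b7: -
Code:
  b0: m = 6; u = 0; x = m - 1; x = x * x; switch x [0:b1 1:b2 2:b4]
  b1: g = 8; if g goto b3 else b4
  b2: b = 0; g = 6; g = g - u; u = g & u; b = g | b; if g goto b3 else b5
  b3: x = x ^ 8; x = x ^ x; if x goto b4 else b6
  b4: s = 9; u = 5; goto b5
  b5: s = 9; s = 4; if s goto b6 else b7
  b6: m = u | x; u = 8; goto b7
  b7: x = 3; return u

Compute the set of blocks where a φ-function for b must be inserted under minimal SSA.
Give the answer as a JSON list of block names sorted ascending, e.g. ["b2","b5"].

idom tree: b1←b0 b2←b0 b3←b0 b4←b0 b5←b0 b6←b0 b7←b0
Dom∩ at merges:
  b3: preds {b1,b2}: {b0,b1} ∩ {b0,b2} = {b0}; idom=b0
  b4: preds {b0,b1,b3}: {b0} ∩ {b0,b1} ∩ {b0,b3} = {b0}; idom=b0
  b5: preds {b2,b4}: {b0,b2} ∩ {b0,b4} = {b0}; idom=b0
  b6: preds {b3,b5}: {b0,b3} ∩ {b0,b5} = {b0}; idom=b0
  b7: preds {b5,b6}: {b0,b5} ∩ {b0,b6} = {b0}; idom=b0

DF walk-up:
  join b3 pred b1: b1 stop@b0
  join b3 pred b2: b2 stop@b0
  join b4 pred b0: · stop@b0
  join b4 pred b1: b1 stop@b0
  join b4 pred b3: b3 stop@b0
  join b5 pred b2: b2 stop@b0
  join b5 pred b4: b4 stop@b0
  join b6 pred b3: b3 stop@b0
  join b6 pred b5: b5 stop@b0
  join b7 pred b5: b5 stop@b0
  join b7 pred b6: b6 stop@b0
  DF(b0)=∅
  DF(b1)={b3,b4}
  DF(b2)={b3,b5}
  DF(b3)={b4,b6}
  DF(b4)={b5}
  DF(b5)={b6,b7}
  DF(b6)={b7}
  DF(b7)=∅

φ for b: defs {b2}
  DF⁺ = {b3,b4,b5,b6,b7}

Answer: ["b3", "b4", "b5", "b6", "b7"]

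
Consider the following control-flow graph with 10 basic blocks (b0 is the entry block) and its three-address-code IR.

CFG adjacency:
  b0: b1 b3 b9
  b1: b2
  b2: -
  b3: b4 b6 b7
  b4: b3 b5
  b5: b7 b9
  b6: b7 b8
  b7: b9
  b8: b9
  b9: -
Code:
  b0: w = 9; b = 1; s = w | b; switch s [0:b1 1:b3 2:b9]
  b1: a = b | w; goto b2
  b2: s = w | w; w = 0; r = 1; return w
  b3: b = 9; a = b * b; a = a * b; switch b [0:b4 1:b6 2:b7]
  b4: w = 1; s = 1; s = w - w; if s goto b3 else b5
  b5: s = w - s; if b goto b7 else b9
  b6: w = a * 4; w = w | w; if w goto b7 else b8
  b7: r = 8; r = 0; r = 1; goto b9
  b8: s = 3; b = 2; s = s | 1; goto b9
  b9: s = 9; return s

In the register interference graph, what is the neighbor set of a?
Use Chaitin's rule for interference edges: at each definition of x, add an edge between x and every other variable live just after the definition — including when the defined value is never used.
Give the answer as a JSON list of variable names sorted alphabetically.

Answer: ["b", "w"]

Analysis:
Per-block:
  b0: def={b,s,w} ue=∅
  b1: def={a} ue={b,w}
  b2: def={r,s,w} ue={w}
  b3: def={a,b} ue=∅
  b4: def={s,w} ue=∅
  b5: def={s} ue={b,s,w}
  b6: def={w} ue={a}
  b7: def={r} ue=∅
  b8: def={b,s} ue=∅
  b9: def={s} ue=∅

Live sets:
  live b0: ∅→{b,w}
  live b1: {b,w}→{w}
  live b2: {w}→∅
  live b3: ∅→{a,b}
  live b4: {b}→{b,s,w}
  live b5: {b,s,w}→∅
  live b6: {a}→∅
  live b7: ∅→∅
  live b8: ∅→∅
  live b9: ∅→∅

Conflict graph:
  a: {b,w}
  b: {a,s,w}
  r: {w}
  s: {b,w}
  w: {a,b,r,s}

N(a) = ["b", "w"]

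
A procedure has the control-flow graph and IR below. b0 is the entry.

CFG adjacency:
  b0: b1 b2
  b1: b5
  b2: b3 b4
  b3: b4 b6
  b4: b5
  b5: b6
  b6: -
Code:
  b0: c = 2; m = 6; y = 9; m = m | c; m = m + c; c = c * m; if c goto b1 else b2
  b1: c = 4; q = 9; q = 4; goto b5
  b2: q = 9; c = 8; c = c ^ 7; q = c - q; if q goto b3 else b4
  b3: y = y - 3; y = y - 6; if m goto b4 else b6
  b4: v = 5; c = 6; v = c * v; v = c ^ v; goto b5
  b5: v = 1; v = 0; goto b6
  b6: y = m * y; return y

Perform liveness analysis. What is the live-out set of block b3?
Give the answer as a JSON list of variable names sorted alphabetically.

Answer: ["m", "y"]

Analysis:
Block summaries:
  b0: def={c,m,y} ue=∅
  b1: def={c,q} ue=∅
  b2: def={c,q} ue=∅
  b3: def={y} ue={m,y}
  b4: def={c,v} ue=∅
  b5: def={v} ue=∅
  b6: def={y} ue={m,y}

Liveness:
  live b0: ∅→{m,y}
  live b1: {m,y}→{m,y}
  live b2: {m,y}→{m,y}
  live b3: {m,y}→{m,y}
  live b4: {m,y}→{m,y}
  live b5: {m,y}→{m,y}
  live b6: {m,y}→∅

live-out(b3) = ["m", "y"]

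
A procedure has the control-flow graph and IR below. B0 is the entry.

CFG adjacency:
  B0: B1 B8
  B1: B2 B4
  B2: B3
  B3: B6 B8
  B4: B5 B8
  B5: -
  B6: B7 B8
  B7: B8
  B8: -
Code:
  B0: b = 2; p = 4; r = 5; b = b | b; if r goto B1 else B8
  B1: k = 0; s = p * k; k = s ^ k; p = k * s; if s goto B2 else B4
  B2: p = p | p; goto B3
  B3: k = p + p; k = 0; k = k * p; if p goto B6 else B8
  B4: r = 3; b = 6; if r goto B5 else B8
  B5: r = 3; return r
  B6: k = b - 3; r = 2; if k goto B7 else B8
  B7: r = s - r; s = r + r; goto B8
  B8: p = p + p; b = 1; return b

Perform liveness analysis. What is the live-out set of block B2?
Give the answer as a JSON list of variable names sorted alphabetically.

Per-block:
  B0: def={b,p,r} ue=∅
  B1: def={k,p,s} ue={p}
  B2: def={p} ue={p}
  B3: def={k} ue={p}
  B4: def={b,r} ue=∅
  B5: def={r} ue=∅
  B6: def={k,r} ue={b}
  B7: def={r,s} ue={r,s}
  B8: def={b,p} ue={p}

Backward fixpoint:
  B0 li=∅ lo={b,p}
  B1 li={b,p} lo={b,p,s}
  B2 li={b,p,s} lo={b,p,s}
  B3 li={b,p,s} lo={b,p,s}
  B4 li={p} lo={p}
  B5 li=∅ lo=∅
  B6 li={b,p,s} lo={p,r,s}
  B7 li={p,r,s} lo={p}
  B8 li={p} lo=∅

live-out(B2) = ["b", "p", "s"]

Answer: ["b", "p", "s"]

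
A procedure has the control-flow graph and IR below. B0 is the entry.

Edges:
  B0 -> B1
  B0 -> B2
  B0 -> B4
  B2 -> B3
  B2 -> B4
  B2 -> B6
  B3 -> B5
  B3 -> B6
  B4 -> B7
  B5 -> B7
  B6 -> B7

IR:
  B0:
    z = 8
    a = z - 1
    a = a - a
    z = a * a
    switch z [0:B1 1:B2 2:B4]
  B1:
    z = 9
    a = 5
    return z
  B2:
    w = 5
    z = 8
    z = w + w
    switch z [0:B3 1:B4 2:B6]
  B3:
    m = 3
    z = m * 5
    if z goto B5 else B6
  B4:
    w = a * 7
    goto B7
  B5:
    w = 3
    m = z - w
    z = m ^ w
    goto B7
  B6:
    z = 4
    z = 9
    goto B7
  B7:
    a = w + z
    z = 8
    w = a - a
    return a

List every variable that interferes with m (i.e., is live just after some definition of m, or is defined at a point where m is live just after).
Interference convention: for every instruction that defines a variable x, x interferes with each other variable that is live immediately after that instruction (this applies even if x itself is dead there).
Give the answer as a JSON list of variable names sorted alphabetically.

Per-block:
  B0: {a,z} / ∅
  B1: {a,z} / ∅
  B2: {w,z} / ∅
  B3: {m,z} / ∅
  B4: {w} / {a}
  B5: {m,w,z} / {z}
  B6: {z} / ∅
  B7: {a,w,z} / {w,z}

Backward fixpoint:
  B0 li=∅ lo={a,z}
  B1 li=∅ lo=∅
  B2 li={a} lo={a,w,z}
  B3 li={w} lo={w,z}
  B4 li={a,z} lo={w,z}
  B5 li={z} lo={w,z}
  B6 li={w} lo={w,z}
  B7 li={w,z} lo=∅

Interfere edges:
  a — {w,z}
  m — {w}
  w — {a,m,z}
  z — {a,w}

N(m) = ["w"]

Answer: ["w"]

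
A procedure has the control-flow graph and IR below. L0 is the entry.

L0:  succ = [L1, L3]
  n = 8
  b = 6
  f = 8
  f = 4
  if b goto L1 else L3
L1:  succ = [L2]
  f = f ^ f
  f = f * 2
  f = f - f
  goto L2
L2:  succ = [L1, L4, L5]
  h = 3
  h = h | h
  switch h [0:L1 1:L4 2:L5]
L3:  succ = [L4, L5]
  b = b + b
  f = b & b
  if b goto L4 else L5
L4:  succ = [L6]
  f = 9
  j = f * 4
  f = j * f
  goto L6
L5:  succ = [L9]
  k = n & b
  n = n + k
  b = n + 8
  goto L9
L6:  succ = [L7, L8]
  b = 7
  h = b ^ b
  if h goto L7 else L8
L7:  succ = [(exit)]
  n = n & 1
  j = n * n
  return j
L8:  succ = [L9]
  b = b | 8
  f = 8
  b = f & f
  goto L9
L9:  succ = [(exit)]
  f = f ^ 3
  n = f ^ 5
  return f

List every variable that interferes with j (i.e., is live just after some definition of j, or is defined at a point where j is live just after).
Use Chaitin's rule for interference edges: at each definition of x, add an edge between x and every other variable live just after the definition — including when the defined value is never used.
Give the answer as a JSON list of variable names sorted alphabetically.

Answer: ["f", "n"]

Working:
Per-block:
  L0: def={b,f,n} ue=∅
  L1: def={f} ue={f}
  L2: def={h} ue=∅
  L3: def={b,f} ue={b}
  L4: def={f,j} ue=∅
  L5: def={b,k,n} ue={b,n}
  L6: def={b,h} ue=∅
  L7: def={j,n} ue={n}
  L8: def={b,f} ue={b}
  L9: def={f,n} ue={f}

Live sets:
  live L0: ∅→{b,f,n}
  live L1: {b,f,n}→{b,f,n}
  live L2: {b,f,n}→{b,f,n}
  live L3: {b,n}→{b,f,n}
  live L4: {n}→{n}
  live L5: {b,f,n}→{f}
  live L6: {n}→{b,n}
  live L7: {n}→∅
  live L8: {b}→{f}
  live L9: {f}→∅

Interfere edges:
  b: {f,h,n}
  f: {b,h,j,k,n}
  h: {b,f,n}
  j: {f,n}
  k: {f,n}
  n: {b,f,h,j,k}

N(j) = ["f", "n"]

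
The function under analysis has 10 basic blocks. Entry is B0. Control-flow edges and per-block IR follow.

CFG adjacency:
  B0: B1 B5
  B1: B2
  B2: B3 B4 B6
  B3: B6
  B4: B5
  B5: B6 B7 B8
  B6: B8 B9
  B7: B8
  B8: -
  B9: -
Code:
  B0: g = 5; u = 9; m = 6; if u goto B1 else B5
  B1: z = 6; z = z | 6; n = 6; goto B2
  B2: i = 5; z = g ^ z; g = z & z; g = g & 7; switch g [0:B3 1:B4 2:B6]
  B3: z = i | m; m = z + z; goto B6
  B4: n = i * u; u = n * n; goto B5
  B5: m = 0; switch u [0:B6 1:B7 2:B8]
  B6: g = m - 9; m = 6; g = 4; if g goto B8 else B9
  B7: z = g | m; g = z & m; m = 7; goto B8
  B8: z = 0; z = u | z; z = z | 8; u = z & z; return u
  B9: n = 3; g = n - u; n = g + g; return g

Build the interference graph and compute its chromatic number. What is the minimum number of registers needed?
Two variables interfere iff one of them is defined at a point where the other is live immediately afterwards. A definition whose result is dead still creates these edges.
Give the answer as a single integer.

Answer: 5

Analysis:
Block summaries:
  B0 def {g,m,u} use ∅
  B1 def {n,z} use ∅
  B2 def {g,i,z} use {g,z}
  B3 def {m,z} use {i,m}
  B4 def {n,u} use {i,u}
  B5 def {m} use {u}
  B6 def {g,m} use {m}
  B7 def {g,m,z} use {g,m}
  B8 def {u,z} use {u}
  B9 def {g,n} use {u}

Backward fixpoint:
  live B0: ∅→{g,m,u}
  live B1: {g,m,u}→{g,m,u,z}
  live B2: {g,m,u,z}→{g,i,m,u}
  live B3: {i,m,u}→{m,u}
  live B4: {g,i,u}→{g,u}
  live B5: {g,u}→{g,m,u}
  live B6: {m,u}→{u}
  live B7: {g,m,u}→{u}
  live B8: {u}→∅
  live B9: {u}→∅

Interference:
  g: {i,m,n,u,z}
  i: {g,m,u,z}
  m: {g,i,n,u,z}
  n: {g,m,u,z}
  u: {g,i,m,n,z}
  z: {g,i,m,n,u}

Chromatic number:
  lower bound: {g,i,m,u,z} mutually conflict ⇒ χ ≥ 5
  5-colouring: R0={g}  R1={m}  R2={u}  R3={z}  R4={i,n}
  χ = 5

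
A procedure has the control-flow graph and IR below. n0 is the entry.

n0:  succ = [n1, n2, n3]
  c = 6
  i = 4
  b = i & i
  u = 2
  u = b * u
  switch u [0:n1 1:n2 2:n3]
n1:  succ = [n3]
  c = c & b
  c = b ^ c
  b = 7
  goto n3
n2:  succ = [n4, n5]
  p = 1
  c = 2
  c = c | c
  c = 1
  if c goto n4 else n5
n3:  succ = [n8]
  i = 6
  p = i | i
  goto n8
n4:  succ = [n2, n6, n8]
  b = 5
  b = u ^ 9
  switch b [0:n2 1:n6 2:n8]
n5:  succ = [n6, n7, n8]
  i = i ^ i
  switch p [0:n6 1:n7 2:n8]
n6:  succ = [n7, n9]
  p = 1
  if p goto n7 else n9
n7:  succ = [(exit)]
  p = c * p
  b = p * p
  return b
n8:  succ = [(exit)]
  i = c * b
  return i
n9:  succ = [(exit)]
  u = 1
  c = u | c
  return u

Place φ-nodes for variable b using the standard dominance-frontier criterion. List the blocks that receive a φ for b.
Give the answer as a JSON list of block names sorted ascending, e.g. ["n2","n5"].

idom tree: n1←n0 n2←n0 n3←n0 n4←n2 n5←n2 n6←n2 n7←n2 n8←n0 n9←n6
Dom at joins:
  n2: preds {n0,n4}: {n0} ∩ {n0,n2,n4} = {n0}; idom=n0
  n3: preds {n0,n1}: {n0} ∩ {n0,n1} = {n0}; idom=n0
  n6: preds {n4,n5}: {n0,n2,n4} ∩ {n0,n2,n5} = {n0,n2}; idom=n2
  n7: preds {n5,n6}: {n0,n2,n5} ∩ {n0,n2,n6} = {n0,n2}; idom=n2
  n8: preds {n3,n4,n5}: {n0,n3} ∩ {n0,n2,n4} ∩ {n0,n2,n5} = {n0}; idom=n0

DF walk-up:
  join n2 pred n0: · stop@n0
  join n2 pred n4: n4→n2 stop@n0
  join n3 pred n0: · stop@n0
  join n3 pred n1: n1 stop@n0
  join n6 pred n4: n4 stop@n2
  join n6 pred n5: n5 stop@n2
  join n7 pred n5: n5 stop@n2
  join n7 pred n6: n6 stop@n2
  join n8 pred n3: n3 stop@n0
  join n8 pred n4: n4→n2 stop@n0
  join n8 pred n5: n5→n2 stop@n0
  n0 → ∅
  n1 → {n3}
  n2 → {n2,n8}
  n3 → {n8}
  n4 → {n2,n6,n8}
  n5 → {n6,n7,n8}
  n6 → {n7}
  n7 → ∅
  n8 → ∅
  n9 → ∅

φ for b: defs {n0,n1,n4,n7}
  DF⁺ = {n2,n3,n6,n7,n8}

Answer: ["n2", "n3", "n6", "n7", "n8"]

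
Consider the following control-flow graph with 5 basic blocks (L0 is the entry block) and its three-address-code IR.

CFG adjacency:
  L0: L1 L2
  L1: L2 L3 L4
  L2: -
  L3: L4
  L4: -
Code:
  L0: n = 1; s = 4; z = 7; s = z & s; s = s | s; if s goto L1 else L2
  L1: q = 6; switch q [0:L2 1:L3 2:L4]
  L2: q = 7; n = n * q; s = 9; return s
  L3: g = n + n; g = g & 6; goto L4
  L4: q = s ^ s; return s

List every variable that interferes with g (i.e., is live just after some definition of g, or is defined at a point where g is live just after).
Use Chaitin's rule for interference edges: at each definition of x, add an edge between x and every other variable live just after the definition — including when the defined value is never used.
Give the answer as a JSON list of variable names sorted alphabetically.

Answer: ["s"]

Analysis:
def/use:
  L0 def {n,s,z} use ∅
  L1 def {q} use ∅
  L2 def {n,q,s} use {n}
  L3 def {g} use {n}
  L4 def {q} use {s}

Live sets:
  L0 li=∅ lo={n,s}
  L1 li={n,s} lo={n,s}
  L2 li={n} lo=∅
  L3 li={n,s} lo={s}
  L4 li={s} lo=∅

Interfere edges:
  g — {s}
  n — {q,s,z}
  q — {n,s}
  s — {g,n,q,z}
  z — {n,s}

N(g) = ["s"]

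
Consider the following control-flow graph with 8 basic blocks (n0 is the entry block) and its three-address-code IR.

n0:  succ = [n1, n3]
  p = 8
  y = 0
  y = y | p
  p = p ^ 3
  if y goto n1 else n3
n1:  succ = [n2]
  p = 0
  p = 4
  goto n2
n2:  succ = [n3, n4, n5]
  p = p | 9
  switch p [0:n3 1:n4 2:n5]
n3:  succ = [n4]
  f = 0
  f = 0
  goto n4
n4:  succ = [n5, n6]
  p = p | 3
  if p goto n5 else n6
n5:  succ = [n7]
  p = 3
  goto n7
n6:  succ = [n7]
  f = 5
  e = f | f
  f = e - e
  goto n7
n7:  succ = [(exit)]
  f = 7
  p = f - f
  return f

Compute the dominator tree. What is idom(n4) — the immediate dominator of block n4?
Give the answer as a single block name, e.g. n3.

Answer: n0

Derivation:
idom tree: n1←n0 n2←n1 n3←n0 n4←n0 n5←n0 n6←n4 n7←n0
Dom∩ at merges:
  n3: preds {n0,n2}: {n0} ∩ {n0,n1,n2} = {n0}; idom=n0
  n4: preds {n2,n3}: {n0,n1,n2} ∩ {n0,n3} = {n0}; idom=n0
  n5: preds {n2,n4}: {n0,n1,n2} ∩ {n0,n4} = {n0}; idom=n0
  n7: preds {n5,n6}: {n0,n5} ∩ {n0,n4,n6} = {n0}; idom=n0

idom(n4) = n0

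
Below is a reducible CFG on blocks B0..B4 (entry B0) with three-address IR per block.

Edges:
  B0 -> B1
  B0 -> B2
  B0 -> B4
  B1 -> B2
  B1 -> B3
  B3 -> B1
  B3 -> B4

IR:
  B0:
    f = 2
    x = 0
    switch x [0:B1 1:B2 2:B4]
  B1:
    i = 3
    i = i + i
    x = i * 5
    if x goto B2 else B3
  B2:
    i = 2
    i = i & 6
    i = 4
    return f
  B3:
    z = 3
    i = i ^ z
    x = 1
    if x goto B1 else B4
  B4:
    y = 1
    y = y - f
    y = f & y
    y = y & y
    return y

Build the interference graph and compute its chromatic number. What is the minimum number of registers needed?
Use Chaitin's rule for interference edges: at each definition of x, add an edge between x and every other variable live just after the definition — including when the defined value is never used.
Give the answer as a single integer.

Answer: 3

Analysis:
def/use:
  B0: {f,x} / ∅
  B1: {i,x} / ∅
  B2: {i} / {f}
  B3: {i,x,z} / {i}
  B4: {y} / {f}

Backward fixpoint:
  B0: in=∅ out={f}
  B1: in={f} out={f,i}
  B2: in={f} out=∅
  B3: in={f,i} out={f}
  B4: in={f} out=∅

Interfere edges:
  f↔{i,x,y,z}
  i↔{f,x,z}
  x↔{f,i}
  y↔{f}
  z↔{f,i}

Registers:
  clique {f,i,x} ⇒ need ≥ 3
  assign f→c0 i→c1 x→c2 y→c1 z→c2 — no edge inside a register ⇒ χ ≤ 3
  χ = 3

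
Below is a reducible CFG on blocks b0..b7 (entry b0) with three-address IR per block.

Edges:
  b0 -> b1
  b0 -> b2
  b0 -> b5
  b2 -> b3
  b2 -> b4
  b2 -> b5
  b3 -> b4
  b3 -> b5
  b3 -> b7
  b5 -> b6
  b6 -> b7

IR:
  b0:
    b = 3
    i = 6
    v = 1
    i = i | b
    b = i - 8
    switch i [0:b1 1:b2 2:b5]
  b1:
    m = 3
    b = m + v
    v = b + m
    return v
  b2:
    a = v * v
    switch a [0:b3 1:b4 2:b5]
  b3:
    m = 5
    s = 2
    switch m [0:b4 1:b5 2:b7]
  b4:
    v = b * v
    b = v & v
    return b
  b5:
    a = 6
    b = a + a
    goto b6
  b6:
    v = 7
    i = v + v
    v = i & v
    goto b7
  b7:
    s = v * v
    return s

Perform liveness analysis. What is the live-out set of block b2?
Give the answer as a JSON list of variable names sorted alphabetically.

Answer: ["b", "v"]

Derivation:
Per-block:
  b0: def={b,i,v} ue=∅
  b1: def={b,m,v} ue={v}
  b2: def={a} ue={v}
  b3: def={m,s} ue=∅
  b4: def={b,v} ue={b,v}
  b5: def={a,b} ue=∅
  b6: def={i,v} ue=∅
  b7: def={s} ue={v}

Liveness:
  b0 li=∅ lo={b,v}
  b1 li={v} lo=∅
  b2 li={b,v} lo={b,v}
  b3 li={b,v} lo={b,v}
  b4 li={b,v} lo=∅
  b5 li=∅ lo=∅
  b6 li=∅ lo={v}
  b7 li={v} lo=∅

live-out(b2) = ["b", "v"]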